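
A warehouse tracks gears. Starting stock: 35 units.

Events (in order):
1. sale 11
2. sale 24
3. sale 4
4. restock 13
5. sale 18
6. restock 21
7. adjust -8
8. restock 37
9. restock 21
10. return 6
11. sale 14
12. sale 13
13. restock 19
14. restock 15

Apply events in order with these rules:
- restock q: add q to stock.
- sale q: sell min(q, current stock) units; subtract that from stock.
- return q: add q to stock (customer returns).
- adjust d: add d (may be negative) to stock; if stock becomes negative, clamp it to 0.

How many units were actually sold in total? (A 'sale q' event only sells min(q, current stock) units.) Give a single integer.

Processing events:
Start: stock = 35
  Event 1 (sale 11): sell min(11,35)=11. stock: 35 - 11 = 24. total_sold = 11
  Event 2 (sale 24): sell min(24,24)=24. stock: 24 - 24 = 0. total_sold = 35
  Event 3 (sale 4): sell min(4,0)=0. stock: 0 - 0 = 0. total_sold = 35
  Event 4 (restock 13): 0 + 13 = 13
  Event 5 (sale 18): sell min(18,13)=13. stock: 13 - 13 = 0. total_sold = 48
  Event 6 (restock 21): 0 + 21 = 21
  Event 7 (adjust -8): 21 + -8 = 13
  Event 8 (restock 37): 13 + 37 = 50
  Event 9 (restock 21): 50 + 21 = 71
  Event 10 (return 6): 71 + 6 = 77
  Event 11 (sale 14): sell min(14,77)=14. stock: 77 - 14 = 63. total_sold = 62
  Event 12 (sale 13): sell min(13,63)=13. stock: 63 - 13 = 50. total_sold = 75
  Event 13 (restock 19): 50 + 19 = 69
  Event 14 (restock 15): 69 + 15 = 84
Final: stock = 84, total_sold = 75

Answer: 75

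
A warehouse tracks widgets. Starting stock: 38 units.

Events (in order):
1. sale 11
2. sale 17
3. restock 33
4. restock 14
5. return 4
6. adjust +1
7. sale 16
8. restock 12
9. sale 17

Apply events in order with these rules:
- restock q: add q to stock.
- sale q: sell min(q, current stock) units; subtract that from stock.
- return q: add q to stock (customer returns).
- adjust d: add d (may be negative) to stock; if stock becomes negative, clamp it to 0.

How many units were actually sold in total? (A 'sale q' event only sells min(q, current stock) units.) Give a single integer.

Processing events:
Start: stock = 38
  Event 1 (sale 11): sell min(11,38)=11. stock: 38 - 11 = 27. total_sold = 11
  Event 2 (sale 17): sell min(17,27)=17. stock: 27 - 17 = 10. total_sold = 28
  Event 3 (restock 33): 10 + 33 = 43
  Event 4 (restock 14): 43 + 14 = 57
  Event 5 (return 4): 57 + 4 = 61
  Event 6 (adjust +1): 61 + 1 = 62
  Event 7 (sale 16): sell min(16,62)=16. stock: 62 - 16 = 46. total_sold = 44
  Event 8 (restock 12): 46 + 12 = 58
  Event 9 (sale 17): sell min(17,58)=17. stock: 58 - 17 = 41. total_sold = 61
Final: stock = 41, total_sold = 61

Answer: 61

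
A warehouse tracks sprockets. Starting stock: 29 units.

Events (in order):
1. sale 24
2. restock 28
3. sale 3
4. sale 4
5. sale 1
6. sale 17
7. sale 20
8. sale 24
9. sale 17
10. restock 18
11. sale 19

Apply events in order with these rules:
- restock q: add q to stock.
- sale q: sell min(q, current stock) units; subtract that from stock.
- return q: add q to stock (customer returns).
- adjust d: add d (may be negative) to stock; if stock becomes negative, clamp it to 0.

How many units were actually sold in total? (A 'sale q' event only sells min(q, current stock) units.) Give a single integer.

Processing events:
Start: stock = 29
  Event 1 (sale 24): sell min(24,29)=24. stock: 29 - 24 = 5. total_sold = 24
  Event 2 (restock 28): 5 + 28 = 33
  Event 3 (sale 3): sell min(3,33)=3. stock: 33 - 3 = 30. total_sold = 27
  Event 4 (sale 4): sell min(4,30)=4. stock: 30 - 4 = 26. total_sold = 31
  Event 5 (sale 1): sell min(1,26)=1. stock: 26 - 1 = 25. total_sold = 32
  Event 6 (sale 17): sell min(17,25)=17. stock: 25 - 17 = 8. total_sold = 49
  Event 7 (sale 20): sell min(20,8)=8. stock: 8 - 8 = 0. total_sold = 57
  Event 8 (sale 24): sell min(24,0)=0. stock: 0 - 0 = 0. total_sold = 57
  Event 9 (sale 17): sell min(17,0)=0. stock: 0 - 0 = 0. total_sold = 57
  Event 10 (restock 18): 0 + 18 = 18
  Event 11 (sale 19): sell min(19,18)=18. stock: 18 - 18 = 0. total_sold = 75
Final: stock = 0, total_sold = 75

Answer: 75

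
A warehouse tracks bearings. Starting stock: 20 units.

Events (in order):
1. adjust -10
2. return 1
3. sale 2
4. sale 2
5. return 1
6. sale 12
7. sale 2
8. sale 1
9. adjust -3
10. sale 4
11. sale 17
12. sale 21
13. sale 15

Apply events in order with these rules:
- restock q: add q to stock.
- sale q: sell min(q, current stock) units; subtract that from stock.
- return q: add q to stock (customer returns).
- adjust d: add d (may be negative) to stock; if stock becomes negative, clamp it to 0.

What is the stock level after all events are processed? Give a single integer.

Answer: 0

Derivation:
Processing events:
Start: stock = 20
  Event 1 (adjust -10): 20 + -10 = 10
  Event 2 (return 1): 10 + 1 = 11
  Event 3 (sale 2): sell min(2,11)=2. stock: 11 - 2 = 9. total_sold = 2
  Event 4 (sale 2): sell min(2,9)=2. stock: 9 - 2 = 7. total_sold = 4
  Event 5 (return 1): 7 + 1 = 8
  Event 6 (sale 12): sell min(12,8)=8. stock: 8 - 8 = 0. total_sold = 12
  Event 7 (sale 2): sell min(2,0)=0. stock: 0 - 0 = 0. total_sold = 12
  Event 8 (sale 1): sell min(1,0)=0. stock: 0 - 0 = 0. total_sold = 12
  Event 9 (adjust -3): 0 + -3 = 0 (clamped to 0)
  Event 10 (sale 4): sell min(4,0)=0. stock: 0 - 0 = 0. total_sold = 12
  Event 11 (sale 17): sell min(17,0)=0. stock: 0 - 0 = 0. total_sold = 12
  Event 12 (sale 21): sell min(21,0)=0. stock: 0 - 0 = 0. total_sold = 12
  Event 13 (sale 15): sell min(15,0)=0. stock: 0 - 0 = 0. total_sold = 12
Final: stock = 0, total_sold = 12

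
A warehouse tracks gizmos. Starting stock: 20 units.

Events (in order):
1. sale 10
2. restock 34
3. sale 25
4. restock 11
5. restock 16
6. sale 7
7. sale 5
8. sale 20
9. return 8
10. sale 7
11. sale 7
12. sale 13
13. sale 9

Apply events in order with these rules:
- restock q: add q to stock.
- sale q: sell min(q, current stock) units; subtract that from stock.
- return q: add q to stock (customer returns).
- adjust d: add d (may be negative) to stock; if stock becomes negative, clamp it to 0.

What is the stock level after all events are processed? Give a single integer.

Processing events:
Start: stock = 20
  Event 1 (sale 10): sell min(10,20)=10. stock: 20 - 10 = 10. total_sold = 10
  Event 2 (restock 34): 10 + 34 = 44
  Event 3 (sale 25): sell min(25,44)=25. stock: 44 - 25 = 19. total_sold = 35
  Event 4 (restock 11): 19 + 11 = 30
  Event 5 (restock 16): 30 + 16 = 46
  Event 6 (sale 7): sell min(7,46)=7. stock: 46 - 7 = 39. total_sold = 42
  Event 7 (sale 5): sell min(5,39)=5. stock: 39 - 5 = 34. total_sold = 47
  Event 8 (sale 20): sell min(20,34)=20. stock: 34 - 20 = 14. total_sold = 67
  Event 9 (return 8): 14 + 8 = 22
  Event 10 (sale 7): sell min(7,22)=7. stock: 22 - 7 = 15. total_sold = 74
  Event 11 (sale 7): sell min(7,15)=7. stock: 15 - 7 = 8. total_sold = 81
  Event 12 (sale 13): sell min(13,8)=8. stock: 8 - 8 = 0. total_sold = 89
  Event 13 (sale 9): sell min(9,0)=0. stock: 0 - 0 = 0. total_sold = 89
Final: stock = 0, total_sold = 89

Answer: 0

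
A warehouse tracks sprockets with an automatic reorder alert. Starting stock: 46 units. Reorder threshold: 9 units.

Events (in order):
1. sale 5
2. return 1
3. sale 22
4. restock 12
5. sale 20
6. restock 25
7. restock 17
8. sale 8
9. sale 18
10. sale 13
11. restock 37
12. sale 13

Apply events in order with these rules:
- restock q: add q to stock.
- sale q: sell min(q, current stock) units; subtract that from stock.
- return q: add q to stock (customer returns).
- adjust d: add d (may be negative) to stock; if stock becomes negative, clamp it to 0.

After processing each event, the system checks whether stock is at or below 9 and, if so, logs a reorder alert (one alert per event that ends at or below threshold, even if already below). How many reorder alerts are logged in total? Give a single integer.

Processing events:
Start: stock = 46
  Event 1 (sale 5): sell min(5,46)=5. stock: 46 - 5 = 41. total_sold = 5
  Event 2 (return 1): 41 + 1 = 42
  Event 3 (sale 22): sell min(22,42)=22. stock: 42 - 22 = 20. total_sold = 27
  Event 4 (restock 12): 20 + 12 = 32
  Event 5 (sale 20): sell min(20,32)=20. stock: 32 - 20 = 12. total_sold = 47
  Event 6 (restock 25): 12 + 25 = 37
  Event 7 (restock 17): 37 + 17 = 54
  Event 8 (sale 8): sell min(8,54)=8. stock: 54 - 8 = 46. total_sold = 55
  Event 9 (sale 18): sell min(18,46)=18. stock: 46 - 18 = 28. total_sold = 73
  Event 10 (sale 13): sell min(13,28)=13. stock: 28 - 13 = 15. total_sold = 86
  Event 11 (restock 37): 15 + 37 = 52
  Event 12 (sale 13): sell min(13,52)=13. stock: 52 - 13 = 39. total_sold = 99
Final: stock = 39, total_sold = 99

Checking against threshold 9:
  After event 1: stock=41 > 9
  After event 2: stock=42 > 9
  After event 3: stock=20 > 9
  After event 4: stock=32 > 9
  After event 5: stock=12 > 9
  After event 6: stock=37 > 9
  After event 7: stock=54 > 9
  After event 8: stock=46 > 9
  After event 9: stock=28 > 9
  After event 10: stock=15 > 9
  After event 11: stock=52 > 9
  After event 12: stock=39 > 9
Alert events: []. Count = 0

Answer: 0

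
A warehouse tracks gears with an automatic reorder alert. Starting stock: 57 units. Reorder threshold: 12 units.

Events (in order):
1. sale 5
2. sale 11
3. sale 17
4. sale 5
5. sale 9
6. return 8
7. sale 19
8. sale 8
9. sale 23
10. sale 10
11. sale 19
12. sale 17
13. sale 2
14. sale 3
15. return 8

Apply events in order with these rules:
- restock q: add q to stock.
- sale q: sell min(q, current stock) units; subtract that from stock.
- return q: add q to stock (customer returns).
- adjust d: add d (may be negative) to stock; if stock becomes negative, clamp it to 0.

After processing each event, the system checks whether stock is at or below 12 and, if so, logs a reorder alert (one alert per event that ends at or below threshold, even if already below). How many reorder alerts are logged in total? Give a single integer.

Answer: 10

Derivation:
Processing events:
Start: stock = 57
  Event 1 (sale 5): sell min(5,57)=5. stock: 57 - 5 = 52. total_sold = 5
  Event 2 (sale 11): sell min(11,52)=11. stock: 52 - 11 = 41. total_sold = 16
  Event 3 (sale 17): sell min(17,41)=17. stock: 41 - 17 = 24. total_sold = 33
  Event 4 (sale 5): sell min(5,24)=5. stock: 24 - 5 = 19. total_sold = 38
  Event 5 (sale 9): sell min(9,19)=9. stock: 19 - 9 = 10. total_sold = 47
  Event 6 (return 8): 10 + 8 = 18
  Event 7 (sale 19): sell min(19,18)=18. stock: 18 - 18 = 0. total_sold = 65
  Event 8 (sale 8): sell min(8,0)=0. stock: 0 - 0 = 0. total_sold = 65
  Event 9 (sale 23): sell min(23,0)=0. stock: 0 - 0 = 0. total_sold = 65
  Event 10 (sale 10): sell min(10,0)=0. stock: 0 - 0 = 0. total_sold = 65
  Event 11 (sale 19): sell min(19,0)=0. stock: 0 - 0 = 0. total_sold = 65
  Event 12 (sale 17): sell min(17,0)=0. stock: 0 - 0 = 0. total_sold = 65
  Event 13 (sale 2): sell min(2,0)=0. stock: 0 - 0 = 0. total_sold = 65
  Event 14 (sale 3): sell min(3,0)=0. stock: 0 - 0 = 0. total_sold = 65
  Event 15 (return 8): 0 + 8 = 8
Final: stock = 8, total_sold = 65

Checking against threshold 12:
  After event 1: stock=52 > 12
  After event 2: stock=41 > 12
  After event 3: stock=24 > 12
  After event 4: stock=19 > 12
  After event 5: stock=10 <= 12 -> ALERT
  After event 6: stock=18 > 12
  After event 7: stock=0 <= 12 -> ALERT
  After event 8: stock=0 <= 12 -> ALERT
  After event 9: stock=0 <= 12 -> ALERT
  After event 10: stock=0 <= 12 -> ALERT
  After event 11: stock=0 <= 12 -> ALERT
  After event 12: stock=0 <= 12 -> ALERT
  After event 13: stock=0 <= 12 -> ALERT
  After event 14: stock=0 <= 12 -> ALERT
  After event 15: stock=8 <= 12 -> ALERT
Alert events: [5, 7, 8, 9, 10, 11, 12, 13, 14, 15]. Count = 10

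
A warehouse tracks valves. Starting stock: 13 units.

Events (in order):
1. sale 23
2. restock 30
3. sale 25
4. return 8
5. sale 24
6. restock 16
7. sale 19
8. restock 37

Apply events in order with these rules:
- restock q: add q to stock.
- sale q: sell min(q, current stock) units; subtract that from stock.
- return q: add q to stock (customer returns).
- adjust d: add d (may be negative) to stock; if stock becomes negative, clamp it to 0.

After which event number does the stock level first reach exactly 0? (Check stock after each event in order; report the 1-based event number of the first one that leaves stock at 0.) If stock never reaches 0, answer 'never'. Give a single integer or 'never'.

Answer: 1

Derivation:
Processing events:
Start: stock = 13
  Event 1 (sale 23): sell min(23,13)=13. stock: 13 - 13 = 0. total_sold = 13
  Event 2 (restock 30): 0 + 30 = 30
  Event 3 (sale 25): sell min(25,30)=25. stock: 30 - 25 = 5. total_sold = 38
  Event 4 (return 8): 5 + 8 = 13
  Event 5 (sale 24): sell min(24,13)=13. stock: 13 - 13 = 0. total_sold = 51
  Event 6 (restock 16): 0 + 16 = 16
  Event 7 (sale 19): sell min(19,16)=16. stock: 16 - 16 = 0. total_sold = 67
  Event 8 (restock 37): 0 + 37 = 37
Final: stock = 37, total_sold = 67

First zero at event 1.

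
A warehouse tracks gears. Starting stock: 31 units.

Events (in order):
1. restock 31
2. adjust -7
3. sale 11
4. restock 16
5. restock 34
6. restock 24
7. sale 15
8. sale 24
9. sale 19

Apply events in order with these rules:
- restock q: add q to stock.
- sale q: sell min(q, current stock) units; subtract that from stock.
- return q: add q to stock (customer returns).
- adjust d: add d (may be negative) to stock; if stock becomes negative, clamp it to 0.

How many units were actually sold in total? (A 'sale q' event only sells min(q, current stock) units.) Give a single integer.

Processing events:
Start: stock = 31
  Event 1 (restock 31): 31 + 31 = 62
  Event 2 (adjust -7): 62 + -7 = 55
  Event 3 (sale 11): sell min(11,55)=11. stock: 55 - 11 = 44. total_sold = 11
  Event 4 (restock 16): 44 + 16 = 60
  Event 5 (restock 34): 60 + 34 = 94
  Event 6 (restock 24): 94 + 24 = 118
  Event 7 (sale 15): sell min(15,118)=15. stock: 118 - 15 = 103. total_sold = 26
  Event 8 (sale 24): sell min(24,103)=24. stock: 103 - 24 = 79. total_sold = 50
  Event 9 (sale 19): sell min(19,79)=19. stock: 79 - 19 = 60. total_sold = 69
Final: stock = 60, total_sold = 69

Answer: 69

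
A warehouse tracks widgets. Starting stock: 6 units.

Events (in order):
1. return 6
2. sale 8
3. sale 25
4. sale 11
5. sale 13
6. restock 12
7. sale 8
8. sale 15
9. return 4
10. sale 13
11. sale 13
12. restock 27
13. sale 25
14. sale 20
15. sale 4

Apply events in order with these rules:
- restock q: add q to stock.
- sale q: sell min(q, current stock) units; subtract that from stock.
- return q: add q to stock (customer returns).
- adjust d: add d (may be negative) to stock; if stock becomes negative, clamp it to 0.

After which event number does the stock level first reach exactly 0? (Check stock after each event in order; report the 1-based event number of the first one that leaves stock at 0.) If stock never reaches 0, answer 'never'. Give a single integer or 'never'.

Processing events:
Start: stock = 6
  Event 1 (return 6): 6 + 6 = 12
  Event 2 (sale 8): sell min(8,12)=8. stock: 12 - 8 = 4. total_sold = 8
  Event 3 (sale 25): sell min(25,4)=4. stock: 4 - 4 = 0. total_sold = 12
  Event 4 (sale 11): sell min(11,0)=0. stock: 0 - 0 = 0. total_sold = 12
  Event 5 (sale 13): sell min(13,0)=0. stock: 0 - 0 = 0. total_sold = 12
  Event 6 (restock 12): 0 + 12 = 12
  Event 7 (sale 8): sell min(8,12)=8. stock: 12 - 8 = 4. total_sold = 20
  Event 8 (sale 15): sell min(15,4)=4. stock: 4 - 4 = 0. total_sold = 24
  Event 9 (return 4): 0 + 4 = 4
  Event 10 (sale 13): sell min(13,4)=4. stock: 4 - 4 = 0. total_sold = 28
  Event 11 (sale 13): sell min(13,0)=0. stock: 0 - 0 = 0. total_sold = 28
  Event 12 (restock 27): 0 + 27 = 27
  Event 13 (sale 25): sell min(25,27)=25. stock: 27 - 25 = 2. total_sold = 53
  Event 14 (sale 20): sell min(20,2)=2. stock: 2 - 2 = 0. total_sold = 55
  Event 15 (sale 4): sell min(4,0)=0. stock: 0 - 0 = 0. total_sold = 55
Final: stock = 0, total_sold = 55

First zero at event 3.

Answer: 3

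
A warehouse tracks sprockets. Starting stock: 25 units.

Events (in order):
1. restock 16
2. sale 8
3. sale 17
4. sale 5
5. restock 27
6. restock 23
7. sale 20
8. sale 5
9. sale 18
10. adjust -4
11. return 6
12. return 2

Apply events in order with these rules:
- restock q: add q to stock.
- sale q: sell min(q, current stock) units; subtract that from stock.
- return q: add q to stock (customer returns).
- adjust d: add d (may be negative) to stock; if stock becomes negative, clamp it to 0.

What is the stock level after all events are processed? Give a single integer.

Processing events:
Start: stock = 25
  Event 1 (restock 16): 25 + 16 = 41
  Event 2 (sale 8): sell min(8,41)=8. stock: 41 - 8 = 33. total_sold = 8
  Event 3 (sale 17): sell min(17,33)=17. stock: 33 - 17 = 16. total_sold = 25
  Event 4 (sale 5): sell min(5,16)=5. stock: 16 - 5 = 11. total_sold = 30
  Event 5 (restock 27): 11 + 27 = 38
  Event 6 (restock 23): 38 + 23 = 61
  Event 7 (sale 20): sell min(20,61)=20. stock: 61 - 20 = 41. total_sold = 50
  Event 8 (sale 5): sell min(5,41)=5. stock: 41 - 5 = 36. total_sold = 55
  Event 9 (sale 18): sell min(18,36)=18. stock: 36 - 18 = 18. total_sold = 73
  Event 10 (adjust -4): 18 + -4 = 14
  Event 11 (return 6): 14 + 6 = 20
  Event 12 (return 2): 20 + 2 = 22
Final: stock = 22, total_sold = 73

Answer: 22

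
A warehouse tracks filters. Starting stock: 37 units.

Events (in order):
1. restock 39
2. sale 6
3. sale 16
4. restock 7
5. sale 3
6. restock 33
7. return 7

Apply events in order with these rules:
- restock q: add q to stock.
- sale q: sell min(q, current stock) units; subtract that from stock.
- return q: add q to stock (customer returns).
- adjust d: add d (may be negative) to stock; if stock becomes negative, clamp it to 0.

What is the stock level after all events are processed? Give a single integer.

Processing events:
Start: stock = 37
  Event 1 (restock 39): 37 + 39 = 76
  Event 2 (sale 6): sell min(6,76)=6. stock: 76 - 6 = 70. total_sold = 6
  Event 3 (sale 16): sell min(16,70)=16. stock: 70 - 16 = 54. total_sold = 22
  Event 4 (restock 7): 54 + 7 = 61
  Event 5 (sale 3): sell min(3,61)=3. stock: 61 - 3 = 58. total_sold = 25
  Event 6 (restock 33): 58 + 33 = 91
  Event 7 (return 7): 91 + 7 = 98
Final: stock = 98, total_sold = 25

Answer: 98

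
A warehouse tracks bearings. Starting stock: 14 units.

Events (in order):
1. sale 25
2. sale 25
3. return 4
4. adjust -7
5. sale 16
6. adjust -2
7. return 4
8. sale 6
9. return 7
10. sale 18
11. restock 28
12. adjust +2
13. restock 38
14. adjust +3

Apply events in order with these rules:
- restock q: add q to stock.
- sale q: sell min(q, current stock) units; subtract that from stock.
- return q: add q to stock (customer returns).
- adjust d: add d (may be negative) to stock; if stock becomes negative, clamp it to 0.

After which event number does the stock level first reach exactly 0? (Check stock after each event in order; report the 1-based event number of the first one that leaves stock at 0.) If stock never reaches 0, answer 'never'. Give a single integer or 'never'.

Processing events:
Start: stock = 14
  Event 1 (sale 25): sell min(25,14)=14. stock: 14 - 14 = 0. total_sold = 14
  Event 2 (sale 25): sell min(25,0)=0. stock: 0 - 0 = 0. total_sold = 14
  Event 3 (return 4): 0 + 4 = 4
  Event 4 (adjust -7): 4 + -7 = 0 (clamped to 0)
  Event 5 (sale 16): sell min(16,0)=0. stock: 0 - 0 = 0. total_sold = 14
  Event 6 (adjust -2): 0 + -2 = 0 (clamped to 0)
  Event 7 (return 4): 0 + 4 = 4
  Event 8 (sale 6): sell min(6,4)=4. stock: 4 - 4 = 0. total_sold = 18
  Event 9 (return 7): 0 + 7 = 7
  Event 10 (sale 18): sell min(18,7)=7. stock: 7 - 7 = 0. total_sold = 25
  Event 11 (restock 28): 0 + 28 = 28
  Event 12 (adjust +2): 28 + 2 = 30
  Event 13 (restock 38): 30 + 38 = 68
  Event 14 (adjust +3): 68 + 3 = 71
Final: stock = 71, total_sold = 25

First zero at event 1.

Answer: 1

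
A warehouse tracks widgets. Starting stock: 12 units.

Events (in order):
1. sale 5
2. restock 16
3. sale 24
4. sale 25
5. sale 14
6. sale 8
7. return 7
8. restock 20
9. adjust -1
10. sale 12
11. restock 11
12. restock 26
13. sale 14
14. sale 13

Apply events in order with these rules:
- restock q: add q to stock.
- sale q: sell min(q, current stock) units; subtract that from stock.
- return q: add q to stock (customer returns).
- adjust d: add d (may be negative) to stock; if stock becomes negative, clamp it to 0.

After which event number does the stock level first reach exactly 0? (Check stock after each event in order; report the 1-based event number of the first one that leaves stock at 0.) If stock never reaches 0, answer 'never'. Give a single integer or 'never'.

Answer: 3

Derivation:
Processing events:
Start: stock = 12
  Event 1 (sale 5): sell min(5,12)=5. stock: 12 - 5 = 7. total_sold = 5
  Event 2 (restock 16): 7 + 16 = 23
  Event 3 (sale 24): sell min(24,23)=23. stock: 23 - 23 = 0. total_sold = 28
  Event 4 (sale 25): sell min(25,0)=0. stock: 0 - 0 = 0. total_sold = 28
  Event 5 (sale 14): sell min(14,0)=0. stock: 0 - 0 = 0. total_sold = 28
  Event 6 (sale 8): sell min(8,0)=0. stock: 0 - 0 = 0. total_sold = 28
  Event 7 (return 7): 0 + 7 = 7
  Event 8 (restock 20): 7 + 20 = 27
  Event 9 (adjust -1): 27 + -1 = 26
  Event 10 (sale 12): sell min(12,26)=12. stock: 26 - 12 = 14. total_sold = 40
  Event 11 (restock 11): 14 + 11 = 25
  Event 12 (restock 26): 25 + 26 = 51
  Event 13 (sale 14): sell min(14,51)=14. stock: 51 - 14 = 37. total_sold = 54
  Event 14 (sale 13): sell min(13,37)=13. stock: 37 - 13 = 24. total_sold = 67
Final: stock = 24, total_sold = 67

First zero at event 3.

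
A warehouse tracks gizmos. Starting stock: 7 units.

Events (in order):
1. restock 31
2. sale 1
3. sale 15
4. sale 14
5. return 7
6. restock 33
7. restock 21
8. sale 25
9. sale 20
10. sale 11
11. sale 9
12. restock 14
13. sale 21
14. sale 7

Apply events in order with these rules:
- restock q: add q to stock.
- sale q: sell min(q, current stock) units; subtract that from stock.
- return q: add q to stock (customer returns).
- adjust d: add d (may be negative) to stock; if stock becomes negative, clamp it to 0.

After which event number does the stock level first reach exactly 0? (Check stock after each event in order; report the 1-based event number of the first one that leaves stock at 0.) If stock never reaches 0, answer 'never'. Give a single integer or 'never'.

Processing events:
Start: stock = 7
  Event 1 (restock 31): 7 + 31 = 38
  Event 2 (sale 1): sell min(1,38)=1. stock: 38 - 1 = 37. total_sold = 1
  Event 3 (sale 15): sell min(15,37)=15. stock: 37 - 15 = 22. total_sold = 16
  Event 4 (sale 14): sell min(14,22)=14. stock: 22 - 14 = 8. total_sold = 30
  Event 5 (return 7): 8 + 7 = 15
  Event 6 (restock 33): 15 + 33 = 48
  Event 7 (restock 21): 48 + 21 = 69
  Event 8 (sale 25): sell min(25,69)=25. stock: 69 - 25 = 44. total_sold = 55
  Event 9 (sale 20): sell min(20,44)=20. stock: 44 - 20 = 24. total_sold = 75
  Event 10 (sale 11): sell min(11,24)=11. stock: 24 - 11 = 13. total_sold = 86
  Event 11 (sale 9): sell min(9,13)=9. stock: 13 - 9 = 4. total_sold = 95
  Event 12 (restock 14): 4 + 14 = 18
  Event 13 (sale 21): sell min(21,18)=18. stock: 18 - 18 = 0. total_sold = 113
  Event 14 (sale 7): sell min(7,0)=0. stock: 0 - 0 = 0. total_sold = 113
Final: stock = 0, total_sold = 113

First zero at event 13.

Answer: 13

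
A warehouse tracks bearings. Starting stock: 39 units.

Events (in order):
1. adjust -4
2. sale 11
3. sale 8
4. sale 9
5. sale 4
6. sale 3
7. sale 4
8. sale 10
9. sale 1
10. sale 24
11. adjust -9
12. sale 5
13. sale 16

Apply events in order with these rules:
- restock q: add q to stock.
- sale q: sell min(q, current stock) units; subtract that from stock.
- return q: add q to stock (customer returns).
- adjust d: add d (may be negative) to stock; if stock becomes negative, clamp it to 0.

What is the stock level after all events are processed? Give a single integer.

Answer: 0

Derivation:
Processing events:
Start: stock = 39
  Event 1 (adjust -4): 39 + -4 = 35
  Event 2 (sale 11): sell min(11,35)=11. stock: 35 - 11 = 24. total_sold = 11
  Event 3 (sale 8): sell min(8,24)=8. stock: 24 - 8 = 16. total_sold = 19
  Event 4 (sale 9): sell min(9,16)=9. stock: 16 - 9 = 7. total_sold = 28
  Event 5 (sale 4): sell min(4,7)=4. stock: 7 - 4 = 3. total_sold = 32
  Event 6 (sale 3): sell min(3,3)=3. stock: 3 - 3 = 0. total_sold = 35
  Event 7 (sale 4): sell min(4,0)=0. stock: 0 - 0 = 0. total_sold = 35
  Event 8 (sale 10): sell min(10,0)=0. stock: 0 - 0 = 0. total_sold = 35
  Event 9 (sale 1): sell min(1,0)=0. stock: 0 - 0 = 0. total_sold = 35
  Event 10 (sale 24): sell min(24,0)=0. stock: 0 - 0 = 0. total_sold = 35
  Event 11 (adjust -9): 0 + -9 = 0 (clamped to 0)
  Event 12 (sale 5): sell min(5,0)=0. stock: 0 - 0 = 0. total_sold = 35
  Event 13 (sale 16): sell min(16,0)=0. stock: 0 - 0 = 0. total_sold = 35
Final: stock = 0, total_sold = 35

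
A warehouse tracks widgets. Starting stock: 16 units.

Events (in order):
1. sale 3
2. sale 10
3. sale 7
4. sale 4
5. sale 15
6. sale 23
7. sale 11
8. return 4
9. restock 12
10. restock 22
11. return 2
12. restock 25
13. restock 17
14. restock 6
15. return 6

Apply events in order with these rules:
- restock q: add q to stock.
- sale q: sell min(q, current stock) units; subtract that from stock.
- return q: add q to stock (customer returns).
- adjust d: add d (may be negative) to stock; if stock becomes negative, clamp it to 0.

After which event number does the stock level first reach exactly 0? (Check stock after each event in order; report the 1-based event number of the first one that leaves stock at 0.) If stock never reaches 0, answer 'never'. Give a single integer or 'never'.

Answer: 3

Derivation:
Processing events:
Start: stock = 16
  Event 1 (sale 3): sell min(3,16)=3. stock: 16 - 3 = 13. total_sold = 3
  Event 2 (sale 10): sell min(10,13)=10. stock: 13 - 10 = 3. total_sold = 13
  Event 3 (sale 7): sell min(7,3)=3. stock: 3 - 3 = 0. total_sold = 16
  Event 4 (sale 4): sell min(4,0)=0. stock: 0 - 0 = 0. total_sold = 16
  Event 5 (sale 15): sell min(15,0)=0. stock: 0 - 0 = 0. total_sold = 16
  Event 6 (sale 23): sell min(23,0)=0. stock: 0 - 0 = 0. total_sold = 16
  Event 7 (sale 11): sell min(11,0)=0. stock: 0 - 0 = 0. total_sold = 16
  Event 8 (return 4): 0 + 4 = 4
  Event 9 (restock 12): 4 + 12 = 16
  Event 10 (restock 22): 16 + 22 = 38
  Event 11 (return 2): 38 + 2 = 40
  Event 12 (restock 25): 40 + 25 = 65
  Event 13 (restock 17): 65 + 17 = 82
  Event 14 (restock 6): 82 + 6 = 88
  Event 15 (return 6): 88 + 6 = 94
Final: stock = 94, total_sold = 16

First zero at event 3.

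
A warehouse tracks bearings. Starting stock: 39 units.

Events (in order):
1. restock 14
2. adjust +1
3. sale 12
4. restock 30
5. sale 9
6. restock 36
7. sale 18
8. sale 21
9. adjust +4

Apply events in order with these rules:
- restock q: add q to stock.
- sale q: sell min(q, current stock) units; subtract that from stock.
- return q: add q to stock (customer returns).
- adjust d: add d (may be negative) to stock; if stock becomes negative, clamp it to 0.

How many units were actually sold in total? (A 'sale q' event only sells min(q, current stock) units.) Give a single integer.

Processing events:
Start: stock = 39
  Event 1 (restock 14): 39 + 14 = 53
  Event 2 (adjust +1): 53 + 1 = 54
  Event 3 (sale 12): sell min(12,54)=12. stock: 54 - 12 = 42. total_sold = 12
  Event 4 (restock 30): 42 + 30 = 72
  Event 5 (sale 9): sell min(9,72)=9. stock: 72 - 9 = 63. total_sold = 21
  Event 6 (restock 36): 63 + 36 = 99
  Event 7 (sale 18): sell min(18,99)=18. stock: 99 - 18 = 81. total_sold = 39
  Event 8 (sale 21): sell min(21,81)=21. stock: 81 - 21 = 60. total_sold = 60
  Event 9 (adjust +4): 60 + 4 = 64
Final: stock = 64, total_sold = 60

Answer: 60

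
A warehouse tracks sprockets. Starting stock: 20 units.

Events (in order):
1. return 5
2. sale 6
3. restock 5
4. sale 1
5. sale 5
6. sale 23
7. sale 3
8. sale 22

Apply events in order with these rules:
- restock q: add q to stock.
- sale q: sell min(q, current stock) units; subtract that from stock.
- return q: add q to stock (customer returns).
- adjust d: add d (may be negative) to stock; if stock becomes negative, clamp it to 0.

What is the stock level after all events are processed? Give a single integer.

Answer: 0

Derivation:
Processing events:
Start: stock = 20
  Event 1 (return 5): 20 + 5 = 25
  Event 2 (sale 6): sell min(6,25)=6. stock: 25 - 6 = 19. total_sold = 6
  Event 3 (restock 5): 19 + 5 = 24
  Event 4 (sale 1): sell min(1,24)=1. stock: 24 - 1 = 23. total_sold = 7
  Event 5 (sale 5): sell min(5,23)=5. stock: 23 - 5 = 18. total_sold = 12
  Event 6 (sale 23): sell min(23,18)=18. stock: 18 - 18 = 0. total_sold = 30
  Event 7 (sale 3): sell min(3,0)=0. stock: 0 - 0 = 0. total_sold = 30
  Event 8 (sale 22): sell min(22,0)=0. stock: 0 - 0 = 0. total_sold = 30
Final: stock = 0, total_sold = 30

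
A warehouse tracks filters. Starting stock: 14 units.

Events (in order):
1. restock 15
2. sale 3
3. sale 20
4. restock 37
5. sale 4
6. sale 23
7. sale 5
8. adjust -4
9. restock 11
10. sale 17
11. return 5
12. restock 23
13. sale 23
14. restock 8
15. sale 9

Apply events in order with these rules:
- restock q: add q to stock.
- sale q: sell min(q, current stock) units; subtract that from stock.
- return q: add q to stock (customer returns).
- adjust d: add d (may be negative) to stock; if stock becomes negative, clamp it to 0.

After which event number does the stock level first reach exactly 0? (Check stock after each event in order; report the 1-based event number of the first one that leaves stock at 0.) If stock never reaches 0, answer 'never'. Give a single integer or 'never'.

Processing events:
Start: stock = 14
  Event 1 (restock 15): 14 + 15 = 29
  Event 2 (sale 3): sell min(3,29)=3. stock: 29 - 3 = 26. total_sold = 3
  Event 3 (sale 20): sell min(20,26)=20. stock: 26 - 20 = 6. total_sold = 23
  Event 4 (restock 37): 6 + 37 = 43
  Event 5 (sale 4): sell min(4,43)=4. stock: 43 - 4 = 39. total_sold = 27
  Event 6 (sale 23): sell min(23,39)=23. stock: 39 - 23 = 16. total_sold = 50
  Event 7 (sale 5): sell min(5,16)=5. stock: 16 - 5 = 11. total_sold = 55
  Event 8 (adjust -4): 11 + -4 = 7
  Event 9 (restock 11): 7 + 11 = 18
  Event 10 (sale 17): sell min(17,18)=17. stock: 18 - 17 = 1. total_sold = 72
  Event 11 (return 5): 1 + 5 = 6
  Event 12 (restock 23): 6 + 23 = 29
  Event 13 (sale 23): sell min(23,29)=23. stock: 29 - 23 = 6. total_sold = 95
  Event 14 (restock 8): 6 + 8 = 14
  Event 15 (sale 9): sell min(9,14)=9. stock: 14 - 9 = 5. total_sold = 104
Final: stock = 5, total_sold = 104

Stock never reaches 0.

Answer: never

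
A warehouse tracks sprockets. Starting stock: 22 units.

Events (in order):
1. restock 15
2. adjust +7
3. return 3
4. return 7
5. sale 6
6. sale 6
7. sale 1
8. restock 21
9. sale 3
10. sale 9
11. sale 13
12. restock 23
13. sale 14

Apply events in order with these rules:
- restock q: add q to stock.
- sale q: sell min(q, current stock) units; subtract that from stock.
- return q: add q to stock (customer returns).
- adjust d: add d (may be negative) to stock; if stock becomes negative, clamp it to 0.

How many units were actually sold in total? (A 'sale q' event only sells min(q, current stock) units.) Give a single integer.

Answer: 52

Derivation:
Processing events:
Start: stock = 22
  Event 1 (restock 15): 22 + 15 = 37
  Event 2 (adjust +7): 37 + 7 = 44
  Event 3 (return 3): 44 + 3 = 47
  Event 4 (return 7): 47 + 7 = 54
  Event 5 (sale 6): sell min(6,54)=6. stock: 54 - 6 = 48. total_sold = 6
  Event 6 (sale 6): sell min(6,48)=6. stock: 48 - 6 = 42. total_sold = 12
  Event 7 (sale 1): sell min(1,42)=1. stock: 42 - 1 = 41. total_sold = 13
  Event 8 (restock 21): 41 + 21 = 62
  Event 9 (sale 3): sell min(3,62)=3. stock: 62 - 3 = 59. total_sold = 16
  Event 10 (sale 9): sell min(9,59)=9. stock: 59 - 9 = 50. total_sold = 25
  Event 11 (sale 13): sell min(13,50)=13. stock: 50 - 13 = 37. total_sold = 38
  Event 12 (restock 23): 37 + 23 = 60
  Event 13 (sale 14): sell min(14,60)=14. stock: 60 - 14 = 46. total_sold = 52
Final: stock = 46, total_sold = 52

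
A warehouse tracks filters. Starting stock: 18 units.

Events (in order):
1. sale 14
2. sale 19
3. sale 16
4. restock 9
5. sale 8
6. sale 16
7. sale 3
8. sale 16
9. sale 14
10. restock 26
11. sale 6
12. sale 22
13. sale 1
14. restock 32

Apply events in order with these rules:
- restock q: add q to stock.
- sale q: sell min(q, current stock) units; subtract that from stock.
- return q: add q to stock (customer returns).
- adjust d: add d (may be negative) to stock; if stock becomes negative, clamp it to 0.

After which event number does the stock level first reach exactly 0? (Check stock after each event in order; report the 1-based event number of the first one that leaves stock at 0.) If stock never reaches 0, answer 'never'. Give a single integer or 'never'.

Processing events:
Start: stock = 18
  Event 1 (sale 14): sell min(14,18)=14. stock: 18 - 14 = 4. total_sold = 14
  Event 2 (sale 19): sell min(19,4)=4. stock: 4 - 4 = 0. total_sold = 18
  Event 3 (sale 16): sell min(16,0)=0. stock: 0 - 0 = 0. total_sold = 18
  Event 4 (restock 9): 0 + 9 = 9
  Event 5 (sale 8): sell min(8,9)=8. stock: 9 - 8 = 1. total_sold = 26
  Event 6 (sale 16): sell min(16,1)=1. stock: 1 - 1 = 0. total_sold = 27
  Event 7 (sale 3): sell min(3,0)=0. stock: 0 - 0 = 0. total_sold = 27
  Event 8 (sale 16): sell min(16,0)=0. stock: 0 - 0 = 0. total_sold = 27
  Event 9 (sale 14): sell min(14,0)=0. stock: 0 - 0 = 0. total_sold = 27
  Event 10 (restock 26): 0 + 26 = 26
  Event 11 (sale 6): sell min(6,26)=6. stock: 26 - 6 = 20. total_sold = 33
  Event 12 (sale 22): sell min(22,20)=20. stock: 20 - 20 = 0. total_sold = 53
  Event 13 (sale 1): sell min(1,0)=0. stock: 0 - 0 = 0. total_sold = 53
  Event 14 (restock 32): 0 + 32 = 32
Final: stock = 32, total_sold = 53

First zero at event 2.

Answer: 2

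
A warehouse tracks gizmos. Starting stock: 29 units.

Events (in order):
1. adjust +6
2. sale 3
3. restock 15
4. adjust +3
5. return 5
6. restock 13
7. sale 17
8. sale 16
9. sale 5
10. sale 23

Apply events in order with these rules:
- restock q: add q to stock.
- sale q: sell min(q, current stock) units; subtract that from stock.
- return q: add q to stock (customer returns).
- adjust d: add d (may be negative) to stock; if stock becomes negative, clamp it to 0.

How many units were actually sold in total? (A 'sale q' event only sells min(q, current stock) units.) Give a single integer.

Answer: 64

Derivation:
Processing events:
Start: stock = 29
  Event 1 (adjust +6): 29 + 6 = 35
  Event 2 (sale 3): sell min(3,35)=3. stock: 35 - 3 = 32. total_sold = 3
  Event 3 (restock 15): 32 + 15 = 47
  Event 4 (adjust +3): 47 + 3 = 50
  Event 5 (return 5): 50 + 5 = 55
  Event 6 (restock 13): 55 + 13 = 68
  Event 7 (sale 17): sell min(17,68)=17. stock: 68 - 17 = 51. total_sold = 20
  Event 8 (sale 16): sell min(16,51)=16. stock: 51 - 16 = 35. total_sold = 36
  Event 9 (sale 5): sell min(5,35)=5. stock: 35 - 5 = 30. total_sold = 41
  Event 10 (sale 23): sell min(23,30)=23. stock: 30 - 23 = 7. total_sold = 64
Final: stock = 7, total_sold = 64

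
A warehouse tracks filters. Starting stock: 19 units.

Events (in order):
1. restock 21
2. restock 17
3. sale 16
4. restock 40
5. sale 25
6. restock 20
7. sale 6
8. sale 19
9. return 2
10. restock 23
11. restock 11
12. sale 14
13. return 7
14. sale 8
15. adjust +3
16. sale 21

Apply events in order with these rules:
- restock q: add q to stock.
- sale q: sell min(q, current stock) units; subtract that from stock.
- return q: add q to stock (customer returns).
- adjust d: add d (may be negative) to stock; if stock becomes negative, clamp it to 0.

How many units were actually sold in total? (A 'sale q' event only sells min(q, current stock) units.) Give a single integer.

Answer: 109

Derivation:
Processing events:
Start: stock = 19
  Event 1 (restock 21): 19 + 21 = 40
  Event 2 (restock 17): 40 + 17 = 57
  Event 3 (sale 16): sell min(16,57)=16. stock: 57 - 16 = 41. total_sold = 16
  Event 4 (restock 40): 41 + 40 = 81
  Event 5 (sale 25): sell min(25,81)=25. stock: 81 - 25 = 56. total_sold = 41
  Event 6 (restock 20): 56 + 20 = 76
  Event 7 (sale 6): sell min(6,76)=6. stock: 76 - 6 = 70. total_sold = 47
  Event 8 (sale 19): sell min(19,70)=19. stock: 70 - 19 = 51. total_sold = 66
  Event 9 (return 2): 51 + 2 = 53
  Event 10 (restock 23): 53 + 23 = 76
  Event 11 (restock 11): 76 + 11 = 87
  Event 12 (sale 14): sell min(14,87)=14. stock: 87 - 14 = 73. total_sold = 80
  Event 13 (return 7): 73 + 7 = 80
  Event 14 (sale 8): sell min(8,80)=8. stock: 80 - 8 = 72. total_sold = 88
  Event 15 (adjust +3): 72 + 3 = 75
  Event 16 (sale 21): sell min(21,75)=21. stock: 75 - 21 = 54. total_sold = 109
Final: stock = 54, total_sold = 109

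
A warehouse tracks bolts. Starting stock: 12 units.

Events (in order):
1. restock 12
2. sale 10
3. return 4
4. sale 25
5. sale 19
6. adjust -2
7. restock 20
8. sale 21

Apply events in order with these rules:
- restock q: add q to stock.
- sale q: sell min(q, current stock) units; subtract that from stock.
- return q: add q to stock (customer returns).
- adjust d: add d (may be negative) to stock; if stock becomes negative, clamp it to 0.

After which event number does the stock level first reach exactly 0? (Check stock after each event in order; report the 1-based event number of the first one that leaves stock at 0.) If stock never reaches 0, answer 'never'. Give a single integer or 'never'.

Answer: 4

Derivation:
Processing events:
Start: stock = 12
  Event 1 (restock 12): 12 + 12 = 24
  Event 2 (sale 10): sell min(10,24)=10. stock: 24 - 10 = 14. total_sold = 10
  Event 3 (return 4): 14 + 4 = 18
  Event 4 (sale 25): sell min(25,18)=18. stock: 18 - 18 = 0. total_sold = 28
  Event 5 (sale 19): sell min(19,0)=0. stock: 0 - 0 = 0. total_sold = 28
  Event 6 (adjust -2): 0 + -2 = 0 (clamped to 0)
  Event 7 (restock 20): 0 + 20 = 20
  Event 8 (sale 21): sell min(21,20)=20. stock: 20 - 20 = 0. total_sold = 48
Final: stock = 0, total_sold = 48

First zero at event 4.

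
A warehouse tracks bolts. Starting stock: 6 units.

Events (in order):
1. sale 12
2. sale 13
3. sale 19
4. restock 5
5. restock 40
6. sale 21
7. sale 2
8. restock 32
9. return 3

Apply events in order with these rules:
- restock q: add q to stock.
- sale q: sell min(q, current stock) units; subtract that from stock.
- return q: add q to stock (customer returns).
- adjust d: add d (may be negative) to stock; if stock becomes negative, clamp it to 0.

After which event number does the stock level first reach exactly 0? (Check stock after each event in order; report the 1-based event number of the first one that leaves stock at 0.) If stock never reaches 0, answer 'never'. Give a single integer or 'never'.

Processing events:
Start: stock = 6
  Event 1 (sale 12): sell min(12,6)=6. stock: 6 - 6 = 0. total_sold = 6
  Event 2 (sale 13): sell min(13,0)=0. stock: 0 - 0 = 0. total_sold = 6
  Event 3 (sale 19): sell min(19,0)=0. stock: 0 - 0 = 0. total_sold = 6
  Event 4 (restock 5): 0 + 5 = 5
  Event 5 (restock 40): 5 + 40 = 45
  Event 6 (sale 21): sell min(21,45)=21. stock: 45 - 21 = 24. total_sold = 27
  Event 7 (sale 2): sell min(2,24)=2. stock: 24 - 2 = 22. total_sold = 29
  Event 8 (restock 32): 22 + 32 = 54
  Event 9 (return 3): 54 + 3 = 57
Final: stock = 57, total_sold = 29

First zero at event 1.

Answer: 1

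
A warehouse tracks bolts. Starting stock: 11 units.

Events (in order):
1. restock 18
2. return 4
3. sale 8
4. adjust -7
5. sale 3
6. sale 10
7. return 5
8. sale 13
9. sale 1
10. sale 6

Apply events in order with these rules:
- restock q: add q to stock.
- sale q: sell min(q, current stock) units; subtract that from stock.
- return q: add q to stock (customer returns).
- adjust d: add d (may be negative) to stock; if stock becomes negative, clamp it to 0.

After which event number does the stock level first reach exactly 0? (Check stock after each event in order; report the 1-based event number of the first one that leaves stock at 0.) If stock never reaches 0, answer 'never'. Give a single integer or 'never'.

Answer: 8

Derivation:
Processing events:
Start: stock = 11
  Event 1 (restock 18): 11 + 18 = 29
  Event 2 (return 4): 29 + 4 = 33
  Event 3 (sale 8): sell min(8,33)=8. stock: 33 - 8 = 25. total_sold = 8
  Event 4 (adjust -7): 25 + -7 = 18
  Event 5 (sale 3): sell min(3,18)=3. stock: 18 - 3 = 15. total_sold = 11
  Event 6 (sale 10): sell min(10,15)=10. stock: 15 - 10 = 5. total_sold = 21
  Event 7 (return 5): 5 + 5 = 10
  Event 8 (sale 13): sell min(13,10)=10. stock: 10 - 10 = 0. total_sold = 31
  Event 9 (sale 1): sell min(1,0)=0. stock: 0 - 0 = 0. total_sold = 31
  Event 10 (sale 6): sell min(6,0)=0. stock: 0 - 0 = 0. total_sold = 31
Final: stock = 0, total_sold = 31

First zero at event 8.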